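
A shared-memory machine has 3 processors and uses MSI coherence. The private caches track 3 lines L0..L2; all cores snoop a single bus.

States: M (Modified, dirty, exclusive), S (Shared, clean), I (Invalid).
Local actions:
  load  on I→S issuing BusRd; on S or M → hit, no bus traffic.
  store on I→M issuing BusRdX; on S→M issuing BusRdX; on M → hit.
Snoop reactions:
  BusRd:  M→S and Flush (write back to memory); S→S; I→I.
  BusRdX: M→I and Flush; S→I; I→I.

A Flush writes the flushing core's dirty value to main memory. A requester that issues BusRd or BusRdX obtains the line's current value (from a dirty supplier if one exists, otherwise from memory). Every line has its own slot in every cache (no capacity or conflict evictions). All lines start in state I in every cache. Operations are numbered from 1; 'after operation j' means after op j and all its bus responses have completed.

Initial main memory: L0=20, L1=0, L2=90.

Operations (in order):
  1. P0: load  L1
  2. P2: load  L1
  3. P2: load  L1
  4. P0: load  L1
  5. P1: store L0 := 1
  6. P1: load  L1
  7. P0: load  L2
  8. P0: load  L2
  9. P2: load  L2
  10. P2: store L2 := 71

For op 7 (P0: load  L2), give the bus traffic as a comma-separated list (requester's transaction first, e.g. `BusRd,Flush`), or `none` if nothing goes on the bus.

bus = BusRd

[1] P0: load  L1 | P0:S(0), P1:I, P2:I | bus: BusRd
[2] P2: load  L1 | P0:S(0), P1:I, P2:S(0) | bus: BusRd
[3] P2: load  L1 | P0:S(0), P1:I, P2:S(0) | bus: none
[4] P0: load  L1 | P0:S(0), P1:I, P2:S(0) | bus: none
[5] P1: store L0 := 1 | P0:I, P1:M(1), P2:I | bus: BusRdX
[6] P1: load  L1 | P0:S(0), P1:S(0), P2:S(0) | bus: BusRd
[7] P0: load  L2 | P0:S(90), P1:I, P2:I | bus: BusRd
[8] P0: load  L2 | P0:S(90), P1:I, P2:I | bus: none
[9] P2: load  L2 | P0:S(90), P1:I, P2:S(90) | bus: BusRd
[10] P2: store L2 := 71 | P0:I, P1:I, P2:M(71) | bus: BusRdX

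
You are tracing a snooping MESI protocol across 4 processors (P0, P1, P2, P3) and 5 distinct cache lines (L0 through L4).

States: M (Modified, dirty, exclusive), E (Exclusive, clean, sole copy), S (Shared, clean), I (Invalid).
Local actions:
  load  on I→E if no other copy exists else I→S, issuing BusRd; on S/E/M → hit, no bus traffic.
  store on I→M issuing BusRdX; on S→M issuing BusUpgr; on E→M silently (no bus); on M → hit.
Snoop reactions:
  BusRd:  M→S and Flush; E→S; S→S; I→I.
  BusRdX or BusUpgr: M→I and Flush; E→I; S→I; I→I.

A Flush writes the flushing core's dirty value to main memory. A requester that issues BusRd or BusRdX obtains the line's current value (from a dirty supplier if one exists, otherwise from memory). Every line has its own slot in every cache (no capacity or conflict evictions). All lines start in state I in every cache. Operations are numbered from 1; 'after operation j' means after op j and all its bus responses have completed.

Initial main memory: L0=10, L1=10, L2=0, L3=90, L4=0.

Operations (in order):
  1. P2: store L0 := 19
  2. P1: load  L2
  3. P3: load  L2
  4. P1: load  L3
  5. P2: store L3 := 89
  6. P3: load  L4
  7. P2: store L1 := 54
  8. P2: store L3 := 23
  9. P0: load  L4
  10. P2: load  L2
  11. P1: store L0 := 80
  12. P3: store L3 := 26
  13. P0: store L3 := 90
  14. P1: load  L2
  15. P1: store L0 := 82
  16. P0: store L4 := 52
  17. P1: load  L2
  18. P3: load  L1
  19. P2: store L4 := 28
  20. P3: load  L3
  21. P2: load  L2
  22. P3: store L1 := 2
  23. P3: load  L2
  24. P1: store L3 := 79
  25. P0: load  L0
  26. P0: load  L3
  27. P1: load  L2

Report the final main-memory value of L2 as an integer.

memory[L2] = 0

step 1: P2: store L0 := 19  ⟶  IIMI  (L0)  txn=BusRdX  M[L0]=10
step 2: P1: load  L2  ⟶  IEII  (L2)  txn=BusRd  M[L2]=0
step 3: P3: load  L2  ⟶  ISIS  (L2)  txn=BusRd  M[L2]=0
step 4: P1: load  L3  ⟶  IEII  (L3)  txn=BusRd  M[L3]=90
step 5: P2: store L3 := 89  ⟶  IIMI  (L3)  txn=BusRdX  M[L3]=90
step 6: P3: load  L4  ⟶  IIIE  (L4)  txn=BusRd  M[L4]=0
step 7: P2: store L1 := 54  ⟶  IIMI  (L1)  txn=BusRdX  M[L1]=10
step 8: P2: store L3 := 23  ⟶  IIMI  (L3)  txn=∅  M[L3]=90
step 9: P0: load  L4  ⟶  SIIS  (L4)  txn=BusRd  M[L4]=0
step 10: P2: load  L2  ⟶  ISSS  (L2)  txn=BusRd  M[L2]=0
step 11: P1: store L0 := 80  ⟶  IMII  (L0)  txn=BusRdX+Flush  M[L0]=19
step 12: P3: store L3 := 26  ⟶  IIIM  (L3)  txn=BusRdX+Flush  M[L3]=23
step 13: P0: store L3 := 90  ⟶  MIII  (L3)  txn=BusRdX+Flush  M[L3]=26
step 14: P1: load  L2  ⟶  ISSS  (L2)  txn=∅  M[L2]=0
step 15: P1: store L0 := 82  ⟶  IMII  (L0)  txn=∅  M[L0]=19
step 16: P0: store L4 := 52  ⟶  MIII  (L4)  txn=BusUpgr  M[L4]=0
step 17: P1: load  L2  ⟶  ISSS  (L2)  txn=∅  M[L2]=0
step 18: P3: load  L1  ⟶  IISS  (L1)  txn=BusRd+Flush  M[L1]=54
step 19: P2: store L4 := 28  ⟶  IIMI  (L4)  txn=BusRdX+Flush  M[L4]=52
step 20: P3: load  L3  ⟶  SIIS  (L3)  txn=BusRd+Flush  M[L3]=90
step 21: P2: load  L2  ⟶  ISSS  (L2)  txn=∅  M[L2]=0
step 22: P3: store L1 := 2  ⟶  IIIM  (L1)  txn=BusUpgr  M[L1]=54
step 23: P3: load  L2  ⟶  ISSS  (L2)  txn=∅  M[L2]=0
step 24: P1: store L3 := 79  ⟶  IMII  (L3)  txn=BusRdX  M[L3]=90
step 25: P0: load  L0  ⟶  SSII  (L0)  txn=BusRd+Flush  M[L0]=82
step 26: P0: load  L3  ⟶  SSII  (L3)  txn=BusRd+Flush  M[L3]=79
step 27: P1: load  L2  ⟶  ISSS  (L2)  txn=∅  M[L2]=0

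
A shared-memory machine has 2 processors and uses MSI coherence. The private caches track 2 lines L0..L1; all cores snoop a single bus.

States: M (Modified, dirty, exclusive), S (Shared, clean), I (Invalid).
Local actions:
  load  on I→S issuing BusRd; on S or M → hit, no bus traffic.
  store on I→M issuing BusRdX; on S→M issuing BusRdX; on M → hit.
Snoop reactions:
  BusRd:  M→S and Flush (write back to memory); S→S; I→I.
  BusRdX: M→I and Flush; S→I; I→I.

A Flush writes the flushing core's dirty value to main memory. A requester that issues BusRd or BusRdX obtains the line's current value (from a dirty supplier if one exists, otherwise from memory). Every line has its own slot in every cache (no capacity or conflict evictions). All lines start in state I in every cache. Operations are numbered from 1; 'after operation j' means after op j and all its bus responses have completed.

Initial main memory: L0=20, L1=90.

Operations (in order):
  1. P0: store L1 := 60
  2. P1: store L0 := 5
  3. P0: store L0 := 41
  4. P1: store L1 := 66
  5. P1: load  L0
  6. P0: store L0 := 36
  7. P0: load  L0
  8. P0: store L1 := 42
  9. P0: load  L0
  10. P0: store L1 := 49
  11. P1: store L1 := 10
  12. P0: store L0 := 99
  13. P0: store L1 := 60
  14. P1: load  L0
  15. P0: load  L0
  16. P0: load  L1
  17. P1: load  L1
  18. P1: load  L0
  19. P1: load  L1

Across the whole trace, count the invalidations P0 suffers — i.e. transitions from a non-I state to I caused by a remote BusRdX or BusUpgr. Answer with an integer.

invalidations = 2

[1] P0: store L1 := 60 | P0:M(60), P1:I | bus: BusRdX
[2] P1: store L0 := 5 | P0:I, P1:M(5) | bus: BusRdX
[3] P0: store L0 := 41 | P0:M(41), P1:I | bus: BusRdX,Flush
[4] P1: store L1 := 66 | P0:I, P1:M(66) | bus: BusRdX,Flush
[5] P1: load  L0 | P0:S(41), P1:S(41) | bus: BusRd,Flush
[6] P0: store L0 := 36 | P0:M(36), P1:I | bus: BusRdX
[7] P0: load  L0 | P0:M(36), P1:I | bus: none
[8] P0: store L1 := 42 | P0:M(42), P1:I | bus: BusRdX,Flush
[9] P0: load  L0 | P0:M(36), P1:I | bus: none
[10] P0: store L1 := 49 | P0:M(49), P1:I | bus: none
[11] P1: store L1 := 10 | P0:I, P1:M(10) | bus: BusRdX,Flush
[12] P0: store L0 := 99 | P0:M(99), P1:I | bus: none
[13] P0: store L1 := 60 | P0:M(60), P1:I | bus: BusRdX,Flush
[14] P1: load  L0 | P0:S(99), P1:S(99) | bus: BusRd,Flush
[15] P0: load  L0 | P0:S(99), P1:S(99) | bus: none
[16] P0: load  L1 | P0:M(60), P1:I | bus: none
[17] P1: load  L1 | P0:S(60), P1:S(60) | bus: BusRd,Flush
[18] P1: load  L0 | P0:S(99), P1:S(99) | bus: none
[19] P1: load  L1 | P0:S(60), P1:S(60) | bus: none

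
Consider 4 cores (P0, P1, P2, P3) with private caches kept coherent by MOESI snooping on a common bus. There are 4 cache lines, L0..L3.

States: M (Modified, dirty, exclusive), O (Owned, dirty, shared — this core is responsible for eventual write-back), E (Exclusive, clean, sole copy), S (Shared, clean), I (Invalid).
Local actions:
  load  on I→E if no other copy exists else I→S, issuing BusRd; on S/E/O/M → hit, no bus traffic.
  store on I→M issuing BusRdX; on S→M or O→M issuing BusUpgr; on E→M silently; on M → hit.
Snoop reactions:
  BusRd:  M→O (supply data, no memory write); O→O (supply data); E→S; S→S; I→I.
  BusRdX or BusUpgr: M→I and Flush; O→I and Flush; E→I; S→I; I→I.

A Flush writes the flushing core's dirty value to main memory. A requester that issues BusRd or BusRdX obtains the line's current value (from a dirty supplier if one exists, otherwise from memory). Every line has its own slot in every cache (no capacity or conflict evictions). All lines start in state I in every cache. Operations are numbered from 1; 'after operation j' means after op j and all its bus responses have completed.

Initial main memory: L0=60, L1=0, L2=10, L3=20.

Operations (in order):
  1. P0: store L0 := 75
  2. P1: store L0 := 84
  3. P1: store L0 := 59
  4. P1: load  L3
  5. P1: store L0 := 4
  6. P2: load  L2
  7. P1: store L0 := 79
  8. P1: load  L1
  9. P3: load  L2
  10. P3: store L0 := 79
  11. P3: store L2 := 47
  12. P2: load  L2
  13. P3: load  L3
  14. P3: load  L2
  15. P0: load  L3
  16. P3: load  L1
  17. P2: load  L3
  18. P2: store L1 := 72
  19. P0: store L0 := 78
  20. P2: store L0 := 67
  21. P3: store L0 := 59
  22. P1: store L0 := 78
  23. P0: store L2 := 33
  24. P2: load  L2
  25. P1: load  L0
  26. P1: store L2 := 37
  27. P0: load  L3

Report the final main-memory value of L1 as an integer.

memory[L1] = 0

[1] P0: store L0 := 75 | P0:M(75), P1:I, P2:I, P3:I | bus: BusRdX
[2] P1: store L0 := 84 | P0:I, P1:M(84), P2:I, P3:I | bus: BusRdX,Flush
[3] P1: store L0 := 59 | P0:I, P1:M(59), P2:I, P3:I | bus: none
[4] P1: load  L3 | P0:I, P1:E(20), P2:I, P3:I | bus: BusRd
[5] P1: store L0 := 4 | P0:I, P1:M(4), P2:I, P3:I | bus: none
[6] P2: load  L2 | P0:I, P1:I, P2:E(10), P3:I | bus: BusRd
[7] P1: store L0 := 79 | P0:I, P1:M(79), P2:I, P3:I | bus: none
[8] P1: load  L1 | P0:I, P1:E(0), P2:I, P3:I | bus: BusRd
[9] P3: load  L2 | P0:I, P1:I, P2:S(10), P3:S(10) | bus: BusRd
[10] P3: store L0 := 79 | P0:I, P1:I, P2:I, P3:M(79) | bus: BusRdX,Flush
[11] P3: store L2 := 47 | P0:I, P1:I, P2:I, P3:M(47) | bus: BusUpgr
[12] P2: load  L2 | P0:I, P1:I, P2:S(47), P3:O(47) | bus: BusRd
[13] P3: load  L3 | P0:I, P1:S(20), P2:I, P3:S(20) | bus: BusRd
[14] P3: load  L2 | P0:I, P1:I, P2:S(47), P3:O(47) | bus: none
[15] P0: load  L3 | P0:S(20), P1:S(20), P2:I, P3:S(20) | bus: BusRd
[16] P3: load  L1 | P0:I, P1:S(0), P2:I, P3:S(0) | bus: BusRd
[17] P2: load  L3 | P0:S(20), P1:S(20), P2:S(20), P3:S(20) | bus: BusRd
[18] P2: store L1 := 72 | P0:I, P1:I, P2:M(72), P3:I | bus: BusRdX
[19] P0: store L0 := 78 | P0:M(78), P1:I, P2:I, P3:I | bus: BusRdX,Flush
[20] P2: store L0 := 67 | P0:I, P1:I, P2:M(67), P3:I | bus: BusRdX,Flush
[21] P3: store L0 := 59 | P0:I, P1:I, P2:I, P3:M(59) | bus: BusRdX,Flush
[22] P1: store L0 := 78 | P0:I, P1:M(78), P2:I, P3:I | bus: BusRdX,Flush
[23] P0: store L2 := 33 | P0:M(33), P1:I, P2:I, P3:I | bus: BusRdX,Flush
[24] P2: load  L2 | P0:O(33), P1:I, P2:S(33), P3:I | bus: BusRd
[25] P1: load  L0 | P0:I, P1:M(78), P2:I, P3:I | bus: none
[26] P1: store L2 := 37 | P0:I, P1:M(37), P2:I, P3:I | bus: BusRdX,Flush
[27] P0: load  L3 | P0:S(20), P1:S(20), P2:S(20), P3:S(20) | bus: none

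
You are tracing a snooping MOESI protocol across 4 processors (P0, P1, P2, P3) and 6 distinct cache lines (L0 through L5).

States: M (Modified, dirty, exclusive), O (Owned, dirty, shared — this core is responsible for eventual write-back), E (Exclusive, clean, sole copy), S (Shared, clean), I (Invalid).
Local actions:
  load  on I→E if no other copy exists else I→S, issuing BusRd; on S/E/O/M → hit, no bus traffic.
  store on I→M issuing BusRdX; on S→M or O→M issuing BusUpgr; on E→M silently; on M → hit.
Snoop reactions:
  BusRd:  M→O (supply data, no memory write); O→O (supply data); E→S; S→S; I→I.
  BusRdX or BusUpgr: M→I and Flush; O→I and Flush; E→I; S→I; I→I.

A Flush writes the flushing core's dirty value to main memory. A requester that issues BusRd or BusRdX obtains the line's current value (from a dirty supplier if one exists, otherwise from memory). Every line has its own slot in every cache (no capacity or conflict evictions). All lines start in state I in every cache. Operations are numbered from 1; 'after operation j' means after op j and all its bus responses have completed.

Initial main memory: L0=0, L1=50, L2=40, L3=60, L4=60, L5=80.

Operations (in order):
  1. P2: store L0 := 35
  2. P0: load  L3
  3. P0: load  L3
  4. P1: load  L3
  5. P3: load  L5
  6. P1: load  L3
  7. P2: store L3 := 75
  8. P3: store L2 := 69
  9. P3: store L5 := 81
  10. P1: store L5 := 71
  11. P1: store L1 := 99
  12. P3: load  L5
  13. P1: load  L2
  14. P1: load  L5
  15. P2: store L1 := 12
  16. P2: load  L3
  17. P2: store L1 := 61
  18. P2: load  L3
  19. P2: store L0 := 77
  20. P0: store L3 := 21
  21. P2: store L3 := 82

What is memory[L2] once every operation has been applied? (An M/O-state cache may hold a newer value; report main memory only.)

[1] P2: store L0 := 35 | P0:I, P1:I, P2:M(35), P3:I | bus: BusRdX
[2] P0: load  L3 | P0:E(60), P1:I, P2:I, P3:I | bus: BusRd
[3] P0: load  L3 | P0:E(60), P1:I, P2:I, P3:I | bus: none
[4] P1: load  L3 | P0:S(60), P1:S(60), P2:I, P3:I | bus: BusRd
[5] P3: load  L5 | P0:I, P1:I, P2:I, P3:E(80) | bus: BusRd
[6] P1: load  L3 | P0:S(60), P1:S(60), P2:I, P3:I | bus: none
[7] P2: store L3 := 75 | P0:I, P1:I, P2:M(75), P3:I | bus: BusRdX
[8] P3: store L2 := 69 | P0:I, P1:I, P2:I, P3:M(69) | bus: BusRdX
[9] P3: store L5 := 81 | P0:I, P1:I, P2:I, P3:M(81) | bus: none
[10] P1: store L5 := 71 | P0:I, P1:M(71), P2:I, P3:I | bus: BusRdX,Flush
[11] P1: store L1 := 99 | P0:I, P1:M(99), P2:I, P3:I | bus: BusRdX
[12] P3: load  L5 | P0:I, P1:O(71), P2:I, P3:S(71) | bus: BusRd
[13] P1: load  L2 | P0:I, P1:S(69), P2:I, P3:O(69) | bus: BusRd
[14] P1: load  L5 | P0:I, P1:O(71), P2:I, P3:S(71) | bus: none
[15] P2: store L1 := 12 | P0:I, P1:I, P2:M(12), P3:I | bus: BusRdX,Flush
[16] P2: load  L3 | P0:I, P1:I, P2:M(75), P3:I | bus: none
[17] P2: store L1 := 61 | P0:I, P1:I, P2:M(61), P3:I | bus: none
[18] P2: load  L3 | P0:I, P1:I, P2:M(75), P3:I | bus: none
[19] P2: store L0 := 77 | P0:I, P1:I, P2:M(77), P3:I | bus: none
[20] P0: store L3 := 21 | P0:M(21), P1:I, P2:I, P3:I | bus: BusRdX,Flush
[21] P2: store L3 := 82 | P0:I, P1:I, P2:M(82), P3:I | bus: BusRdX,Flush

memory[L2] = 40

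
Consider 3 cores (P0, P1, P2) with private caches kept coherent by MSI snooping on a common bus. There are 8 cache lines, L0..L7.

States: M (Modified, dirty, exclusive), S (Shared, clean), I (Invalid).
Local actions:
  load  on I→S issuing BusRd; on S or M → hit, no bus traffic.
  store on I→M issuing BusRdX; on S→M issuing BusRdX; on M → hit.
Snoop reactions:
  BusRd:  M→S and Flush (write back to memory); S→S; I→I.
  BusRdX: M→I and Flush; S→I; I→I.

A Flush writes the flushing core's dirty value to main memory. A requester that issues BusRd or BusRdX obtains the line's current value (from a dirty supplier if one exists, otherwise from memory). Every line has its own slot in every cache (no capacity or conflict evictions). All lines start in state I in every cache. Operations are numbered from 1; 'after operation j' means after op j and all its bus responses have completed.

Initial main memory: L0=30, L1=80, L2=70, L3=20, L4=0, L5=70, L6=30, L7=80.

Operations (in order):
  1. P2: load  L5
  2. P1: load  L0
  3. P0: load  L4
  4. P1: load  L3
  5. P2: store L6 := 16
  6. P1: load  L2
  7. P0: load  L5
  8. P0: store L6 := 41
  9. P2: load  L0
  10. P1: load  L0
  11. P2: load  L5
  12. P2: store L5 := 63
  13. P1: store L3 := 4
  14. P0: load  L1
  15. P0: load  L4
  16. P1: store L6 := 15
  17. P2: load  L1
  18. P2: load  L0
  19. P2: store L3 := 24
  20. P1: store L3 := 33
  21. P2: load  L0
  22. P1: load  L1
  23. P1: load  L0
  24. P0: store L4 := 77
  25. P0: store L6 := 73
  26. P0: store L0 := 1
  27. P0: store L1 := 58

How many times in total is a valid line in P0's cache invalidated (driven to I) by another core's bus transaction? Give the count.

step 1: P2: load  L5  ⟶  IIS  (L5)  txn=BusRd  M[L5]=70
step 2: P1: load  L0  ⟶  ISI  (L0)  txn=BusRd  M[L0]=30
step 3: P0: load  L4  ⟶  SII  (L4)  txn=BusRd  M[L4]=0
step 4: P1: load  L3  ⟶  ISI  (L3)  txn=BusRd  M[L3]=20
step 5: P2: store L6 := 16  ⟶  IIM  (L6)  txn=BusRdX  M[L6]=30
step 6: P1: load  L2  ⟶  ISI  (L2)  txn=BusRd  M[L2]=70
step 7: P0: load  L5  ⟶  SIS  (L5)  txn=BusRd  M[L5]=70
step 8: P0: store L6 := 41  ⟶  MII  (L6)  txn=BusRdX+Flush  M[L6]=16
step 9: P2: load  L0  ⟶  ISS  (L0)  txn=BusRd  M[L0]=30
step 10: P1: load  L0  ⟶  ISS  (L0)  txn=∅  M[L0]=30
step 11: P2: load  L5  ⟶  SIS  (L5)  txn=∅  M[L5]=70
step 12: P2: store L5 := 63  ⟶  IIM  (L5)  txn=BusRdX  M[L5]=70
step 13: P1: store L3 := 4  ⟶  IMI  (L3)  txn=BusRdX  M[L3]=20
step 14: P0: load  L1  ⟶  SII  (L1)  txn=BusRd  M[L1]=80
step 15: P0: load  L4  ⟶  SII  (L4)  txn=∅  M[L4]=0
step 16: P1: store L6 := 15  ⟶  IMI  (L6)  txn=BusRdX+Flush  M[L6]=41
step 17: P2: load  L1  ⟶  SIS  (L1)  txn=BusRd  M[L1]=80
step 18: P2: load  L0  ⟶  ISS  (L0)  txn=∅  M[L0]=30
step 19: P2: store L3 := 24  ⟶  IIM  (L3)  txn=BusRdX+Flush  M[L3]=4
step 20: P1: store L3 := 33  ⟶  IMI  (L3)  txn=BusRdX+Flush  M[L3]=24
step 21: P2: load  L0  ⟶  ISS  (L0)  txn=∅  M[L0]=30
step 22: P1: load  L1  ⟶  SSS  (L1)  txn=BusRd  M[L1]=80
step 23: P1: load  L0  ⟶  ISS  (L0)  txn=∅  M[L0]=30
step 24: P0: store L4 := 77  ⟶  MII  (L4)  txn=BusRdX  M[L4]=0
step 25: P0: store L6 := 73  ⟶  MII  (L6)  txn=BusRdX+Flush  M[L6]=15
step 26: P0: store L0 := 1  ⟶  MII  (L0)  txn=BusRdX  M[L0]=30
step 27: P0: store L1 := 58  ⟶  MII  (L1)  txn=BusRdX  M[L1]=80

invalidations = 2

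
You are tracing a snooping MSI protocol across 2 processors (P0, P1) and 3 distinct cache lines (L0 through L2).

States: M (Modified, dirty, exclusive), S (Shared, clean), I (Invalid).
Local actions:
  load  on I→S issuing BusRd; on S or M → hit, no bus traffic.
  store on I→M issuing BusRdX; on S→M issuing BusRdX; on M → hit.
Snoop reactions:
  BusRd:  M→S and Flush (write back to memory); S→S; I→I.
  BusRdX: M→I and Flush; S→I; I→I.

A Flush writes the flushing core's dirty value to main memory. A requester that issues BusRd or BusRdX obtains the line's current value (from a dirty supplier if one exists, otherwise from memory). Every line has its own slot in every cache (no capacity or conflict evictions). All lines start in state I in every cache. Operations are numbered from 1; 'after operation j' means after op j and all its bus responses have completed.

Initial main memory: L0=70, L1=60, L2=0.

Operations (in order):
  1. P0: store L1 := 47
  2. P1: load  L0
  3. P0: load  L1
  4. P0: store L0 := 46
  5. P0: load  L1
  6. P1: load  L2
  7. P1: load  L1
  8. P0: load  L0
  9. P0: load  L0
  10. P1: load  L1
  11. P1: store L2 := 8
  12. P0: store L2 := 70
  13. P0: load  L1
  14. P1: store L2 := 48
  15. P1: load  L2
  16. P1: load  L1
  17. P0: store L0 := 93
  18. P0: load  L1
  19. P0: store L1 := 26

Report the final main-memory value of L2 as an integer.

memory[L2] = 70

[1] P0: store L1 := 47 | P0:M(47), P1:I | bus: BusRdX
[2] P1: load  L0 | P0:I, P1:S(70) | bus: BusRd
[3] P0: load  L1 | P0:M(47), P1:I | bus: none
[4] P0: store L0 := 46 | P0:M(46), P1:I | bus: BusRdX
[5] P0: load  L1 | P0:M(47), P1:I | bus: none
[6] P1: load  L2 | P0:I, P1:S(0) | bus: BusRd
[7] P1: load  L1 | P0:S(47), P1:S(47) | bus: BusRd,Flush
[8] P0: load  L0 | P0:M(46), P1:I | bus: none
[9] P0: load  L0 | P0:M(46), P1:I | bus: none
[10] P1: load  L1 | P0:S(47), P1:S(47) | bus: none
[11] P1: store L2 := 8 | P0:I, P1:M(8) | bus: BusRdX
[12] P0: store L2 := 70 | P0:M(70), P1:I | bus: BusRdX,Flush
[13] P0: load  L1 | P0:S(47), P1:S(47) | bus: none
[14] P1: store L2 := 48 | P0:I, P1:M(48) | bus: BusRdX,Flush
[15] P1: load  L2 | P0:I, P1:M(48) | bus: none
[16] P1: load  L1 | P0:S(47), P1:S(47) | bus: none
[17] P0: store L0 := 93 | P0:M(93), P1:I | bus: none
[18] P0: load  L1 | P0:S(47), P1:S(47) | bus: none
[19] P0: store L1 := 26 | P0:M(26), P1:I | bus: BusRdX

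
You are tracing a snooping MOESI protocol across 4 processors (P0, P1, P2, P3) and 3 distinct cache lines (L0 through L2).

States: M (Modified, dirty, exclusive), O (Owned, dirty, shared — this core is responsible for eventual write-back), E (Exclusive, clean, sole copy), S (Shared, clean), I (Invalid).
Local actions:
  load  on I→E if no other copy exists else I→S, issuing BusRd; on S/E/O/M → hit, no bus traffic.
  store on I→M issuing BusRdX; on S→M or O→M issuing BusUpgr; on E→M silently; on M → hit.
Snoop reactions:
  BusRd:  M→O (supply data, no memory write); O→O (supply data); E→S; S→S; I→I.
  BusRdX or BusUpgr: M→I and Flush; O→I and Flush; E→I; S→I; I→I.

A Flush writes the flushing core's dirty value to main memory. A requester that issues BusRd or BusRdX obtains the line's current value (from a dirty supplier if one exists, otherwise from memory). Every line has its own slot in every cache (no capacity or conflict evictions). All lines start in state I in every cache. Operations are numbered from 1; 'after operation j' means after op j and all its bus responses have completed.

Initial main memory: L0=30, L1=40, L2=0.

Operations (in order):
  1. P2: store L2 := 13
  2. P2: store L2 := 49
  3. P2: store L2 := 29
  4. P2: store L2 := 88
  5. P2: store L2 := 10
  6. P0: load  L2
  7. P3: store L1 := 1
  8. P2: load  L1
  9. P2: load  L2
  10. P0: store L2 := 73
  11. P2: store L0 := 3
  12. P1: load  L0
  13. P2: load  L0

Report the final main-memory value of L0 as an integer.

[1] P2: store L2 := 13 | P0:I, P1:I, P2:M(13), P3:I | bus: BusRdX
[2] P2: store L2 := 49 | P0:I, P1:I, P2:M(49), P3:I | bus: none
[3] P2: store L2 := 29 | P0:I, P1:I, P2:M(29), P3:I | bus: none
[4] P2: store L2 := 88 | P0:I, P1:I, P2:M(88), P3:I | bus: none
[5] P2: store L2 := 10 | P0:I, P1:I, P2:M(10), P3:I | bus: none
[6] P0: load  L2 | P0:S(10), P1:I, P2:O(10), P3:I | bus: BusRd
[7] P3: store L1 := 1 | P0:I, P1:I, P2:I, P3:M(1) | bus: BusRdX
[8] P2: load  L1 | P0:I, P1:I, P2:S(1), P3:O(1) | bus: BusRd
[9] P2: load  L2 | P0:S(10), P1:I, P2:O(10), P3:I | bus: none
[10] P0: store L2 := 73 | P0:M(73), P1:I, P2:I, P3:I | bus: BusUpgr,Flush
[11] P2: store L0 := 3 | P0:I, P1:I, P2:M(3), P3:I | bus: BusRdX
[12] P1: load  L0 | P0:I, P1:S(3), P2:O(3), P3:I | bus: BusRd
[13] P2: load  L0 | P0:I, P1:S(3), P2:O(3), P3:I | bus: none

memory[L0] = 30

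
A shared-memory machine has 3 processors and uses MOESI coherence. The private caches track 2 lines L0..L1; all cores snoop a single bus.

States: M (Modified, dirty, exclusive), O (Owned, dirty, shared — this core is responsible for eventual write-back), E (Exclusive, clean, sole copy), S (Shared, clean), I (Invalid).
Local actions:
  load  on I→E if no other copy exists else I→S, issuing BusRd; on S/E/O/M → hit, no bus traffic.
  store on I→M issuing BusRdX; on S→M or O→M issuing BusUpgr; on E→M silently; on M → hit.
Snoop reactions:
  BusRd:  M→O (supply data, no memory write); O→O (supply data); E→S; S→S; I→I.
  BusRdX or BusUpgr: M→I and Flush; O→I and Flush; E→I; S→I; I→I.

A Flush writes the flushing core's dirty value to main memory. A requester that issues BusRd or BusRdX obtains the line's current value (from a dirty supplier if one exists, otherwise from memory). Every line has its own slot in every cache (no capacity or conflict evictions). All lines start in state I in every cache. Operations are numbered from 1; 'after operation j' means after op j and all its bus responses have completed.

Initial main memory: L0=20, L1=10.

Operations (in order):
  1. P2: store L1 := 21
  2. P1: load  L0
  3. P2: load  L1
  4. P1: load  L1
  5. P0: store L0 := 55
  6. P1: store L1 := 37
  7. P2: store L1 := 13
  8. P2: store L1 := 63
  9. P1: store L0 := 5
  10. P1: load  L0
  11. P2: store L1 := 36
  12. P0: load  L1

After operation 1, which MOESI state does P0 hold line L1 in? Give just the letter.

state = I

  op1 P2: store L1 := 21 → I/I/M on L1; bus BusRdX; mem=10
  op2 P1: load  L0 → I/E/I on L0; bus BusRd; mem=20
  op3 P2: load  L1 → I/I/M on L1; bus (none); mem=10
  op4 P1: load  L1 → I/S/O on L1; bus BusRd; mem=10
  op5 P0: store L0 := 55 → M/I/I on L0; bus BusRdX; mem=20
  op6 P1: store L1 := 37 → I/M/I on L1; bus BusUpgr Flush; mem=21
  op7 P2: store L1 := 13 → I/I/M on L1; bus BusRdX Flush; mem=37
  op8 P2: store L1 := 63 → I/I/M on L1; bus (none); mem=37
  op9 P1: store L0 := 5 → I/M/I on L0; bus BusRdX Flush; mem=55
  op10 P1: load  L0 → I/M/I on L0; bus (none); mem=55
  op11 P2: store L1 := 36 → I/I/M on L1; bus (none); mem=37
  op12 P0: load  L1 → S/I/O on L1; bus BusRd; mem=37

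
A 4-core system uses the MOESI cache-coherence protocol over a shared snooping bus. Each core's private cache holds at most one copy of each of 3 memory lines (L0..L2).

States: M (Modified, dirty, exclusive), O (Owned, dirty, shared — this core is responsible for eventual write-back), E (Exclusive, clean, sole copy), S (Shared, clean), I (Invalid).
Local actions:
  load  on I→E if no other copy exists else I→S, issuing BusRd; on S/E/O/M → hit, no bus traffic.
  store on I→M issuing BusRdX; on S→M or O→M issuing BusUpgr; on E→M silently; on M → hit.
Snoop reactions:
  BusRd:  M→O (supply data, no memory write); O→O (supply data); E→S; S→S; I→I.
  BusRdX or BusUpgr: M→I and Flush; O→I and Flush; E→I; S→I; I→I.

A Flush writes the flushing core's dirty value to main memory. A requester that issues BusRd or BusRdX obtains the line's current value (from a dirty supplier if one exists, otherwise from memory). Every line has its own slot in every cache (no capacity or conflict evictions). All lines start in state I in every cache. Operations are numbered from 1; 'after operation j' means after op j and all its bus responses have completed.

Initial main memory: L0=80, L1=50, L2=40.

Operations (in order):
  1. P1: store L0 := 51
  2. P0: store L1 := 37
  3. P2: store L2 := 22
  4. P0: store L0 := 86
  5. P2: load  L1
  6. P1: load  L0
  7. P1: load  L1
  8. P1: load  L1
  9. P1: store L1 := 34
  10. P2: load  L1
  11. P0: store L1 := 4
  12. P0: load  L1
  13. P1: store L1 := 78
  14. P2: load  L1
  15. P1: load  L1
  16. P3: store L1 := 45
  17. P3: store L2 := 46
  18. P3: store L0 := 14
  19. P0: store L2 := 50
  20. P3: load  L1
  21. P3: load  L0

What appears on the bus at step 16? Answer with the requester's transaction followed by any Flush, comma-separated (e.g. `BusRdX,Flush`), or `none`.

bus = BusRdX,Flush

[1] P1: store L0 := 51 | P0:I, P1:M(51), P2:I, P3:I | bus: BusRdX
[2] P0: store L1 := 37 | P0:M(37), P1:I, P2:I, P3:I | bus: BusRdX
[3] P2: store L2 := 22 | P0:I, P1:I, P2:M(22), P3:I | bus: BusRdX
[4] P0: store L0 := 86 | P0:M(86), P1:I, P2:I, P3:I | bus: BusRdX,Flush
[5] P2: load  L1 | P0:O(37), P1:I, P2:S(37), P3:I | bus: BusRd
[6] P1: load  L0 | P0:O(86), P1:S(86), P2:I, P3:I | bus: BusRd
[7] P1: load  L1 | P0:O(37), P1:S(37), P2:S(37), P3:I | bus: BusRd
[8] P1: load  L1 | P0:O(37), P1:S(37), P2:S(37), P3:I | bus: none
[9] P1: store L1 := 34 | P0:I, P1:M(34), P2:I, P3:I | bus: BusUpgr,Flush
[10] P2: load  L1 | P0:I, P1:O(34), P2:S(34), P3:I | bus: BusRd
[11] P0: store L1 := 4 | P0:M(4), P1:I, P2:I, P3:I | bus: BusRdX,Flush
[12] P0: load  L1 | P0:M(4), P1:I, P2:I, P3:I | bus: none
[13] P1: store L1 := 78 | P0:I, P1:M(78), P2:I, P3:I | bus: BusRdX,Flush
[14] P2: load  L1 | P0:I, P1:O(78), P2:S(78), P3:I | bus: BusRd
[15] P1: load  L1 | P0:I, P1:O(78), P2:S(78), P3:I | bus: none
[16] P3: store L1 := 45 | P0:I, P1:I, P2:I, P3:M(45) | bus: BusRdX,Flush
[17] P3: store L2 := 46 | P0:I, P1:I, P2:I, P3:M(46) | bus: BusRdX,Flush
[18] P3: store L0 := 14 | P0:I, P1:I, P2:I, P3:M(14) | bus: BusRdX,Flush
[19] P0: store L2 := 50 | P0:M(50), P1:I, P2:I, P3:I | bus: BusRdX,Flush
[20] P3: load  L1 | P0:I, P1:I, P2:I, P3:M(45) | bus: none
[21] P3: load  L0 | P0:I, P1:I, P2:I, P3:M(14) | bus: none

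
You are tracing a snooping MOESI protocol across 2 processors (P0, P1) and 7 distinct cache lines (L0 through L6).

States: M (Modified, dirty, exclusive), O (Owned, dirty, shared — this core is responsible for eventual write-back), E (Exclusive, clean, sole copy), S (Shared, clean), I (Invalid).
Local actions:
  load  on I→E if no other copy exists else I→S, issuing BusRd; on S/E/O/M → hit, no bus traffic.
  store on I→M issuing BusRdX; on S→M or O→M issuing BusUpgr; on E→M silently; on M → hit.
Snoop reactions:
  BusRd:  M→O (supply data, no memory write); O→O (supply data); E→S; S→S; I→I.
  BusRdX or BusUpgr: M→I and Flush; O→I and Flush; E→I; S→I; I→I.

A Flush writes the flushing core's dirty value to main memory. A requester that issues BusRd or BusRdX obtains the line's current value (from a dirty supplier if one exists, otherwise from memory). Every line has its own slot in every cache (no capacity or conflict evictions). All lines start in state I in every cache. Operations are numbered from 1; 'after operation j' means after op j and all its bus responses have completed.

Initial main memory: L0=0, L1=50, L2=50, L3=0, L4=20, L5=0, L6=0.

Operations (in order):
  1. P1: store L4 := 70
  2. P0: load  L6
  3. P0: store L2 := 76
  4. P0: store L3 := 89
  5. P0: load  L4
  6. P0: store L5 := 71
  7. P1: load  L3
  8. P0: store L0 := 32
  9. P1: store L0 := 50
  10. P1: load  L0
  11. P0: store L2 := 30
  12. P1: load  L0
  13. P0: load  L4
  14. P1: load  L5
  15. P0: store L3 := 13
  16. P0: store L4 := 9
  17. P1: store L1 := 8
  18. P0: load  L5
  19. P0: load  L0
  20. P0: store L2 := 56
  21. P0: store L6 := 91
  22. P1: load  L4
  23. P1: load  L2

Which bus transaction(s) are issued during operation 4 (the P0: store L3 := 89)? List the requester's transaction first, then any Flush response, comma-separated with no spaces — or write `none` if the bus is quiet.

[1] P1: store L4 := 70 | P0:I, P1:M(70) | bus: BusRdX
[2] P0: load  L6 | P0:E(0), P1:I | bus: BusRd
[3] P0: store L2 := 76 | P0:M(76), P1:I | bus: BusRdX
[4] P0: store L3 := 89 | P0:M(89), P1:I | bus: BusRdX
[5] P0: load  L4 | P0:S(70), P1:O(70) | bus: BusRd
[6] P0: store L5 := 71 | P0:M(71), P1:I | bus: BusRdX
[7] P1: load  L3 | P0:O(89), P1:S(89) | bus: BusRd
[8] P0: store L0 := 32 | P0:M(32), P1:I | bus: BusRdX
[9] P1: store L0 := 50 | P0:I, P1:M(50) | bus: BusRdX,Flush
[10] P1: load  L0 | P0:I, P1:M(50) | bus: none
[11] P0: store L2 := 30 | P0:M(30), P1:I | bus: none
[12] P1: load  L0 | P0:I, P1:M(50) | bus: none
[13] P0: load  L4 | P0:S(70), P1:O(70) | bus: none
[14] P1: load  L5 | P0:O(71), P1:S(71) | bus: BusRd
[15] P0: store L3 := 13 | P0:M(13), P1:I | bus: BusUpgr
[16] P0: store L4 := 9 | P0:M(9), P1:I | bus: BusUpgr,Flush
[17] P1: store L1 := 8 | P0:I, P1:M(8) | bus: BusRdX
[18] P0: load  L5 | P0:O(71), P1:S(71) | bus: none
[19] P0: load  L0 | P0:S(50), P1:O(50) | bus: BusRd
[20] P0: store L2 := 56 | P0:M(56), P1:I | bus: none
[21] P0: store L6 := 91 | P0:M(91), P1:I | bus: none
[22] P1: load  L4 | P0:O(9), P1:S(9) | bus: BusRd
[23] P1: load  L2 | P0:O(56), P1:S(56) | bus: BusRd

bus = BusRdX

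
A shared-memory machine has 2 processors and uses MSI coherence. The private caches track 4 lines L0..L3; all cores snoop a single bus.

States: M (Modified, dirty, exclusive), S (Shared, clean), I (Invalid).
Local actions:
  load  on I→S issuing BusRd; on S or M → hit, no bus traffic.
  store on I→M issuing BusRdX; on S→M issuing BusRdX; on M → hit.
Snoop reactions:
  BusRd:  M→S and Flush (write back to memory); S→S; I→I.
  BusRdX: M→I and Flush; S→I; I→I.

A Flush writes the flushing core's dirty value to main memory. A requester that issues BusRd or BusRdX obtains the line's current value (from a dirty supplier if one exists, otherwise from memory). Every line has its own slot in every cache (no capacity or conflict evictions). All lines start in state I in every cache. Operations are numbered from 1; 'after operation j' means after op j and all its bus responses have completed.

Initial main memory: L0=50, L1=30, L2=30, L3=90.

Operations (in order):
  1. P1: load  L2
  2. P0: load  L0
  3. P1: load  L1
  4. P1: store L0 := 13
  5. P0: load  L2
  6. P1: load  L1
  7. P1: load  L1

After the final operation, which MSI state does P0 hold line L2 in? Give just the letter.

state = S

step 1: P1: load  L2  ⟶  IS  (L2)  txn=BusRd  M[L2]=30
step 2: P0: load  L0  ⟶  SI  (L0)  txn=BusRd  M[L0]=50
step 3: P1: load  L1  ⟶  IS  (L1)  txn=BusRd  M[L1]=30
step 4: P1: store L0 := 13  ⟶  IM  (L0)  txn=BusRdX  M[L0]=50
step 5: P0: load  L2  ⟶  SS  (L2)  txn=BusRd  M[L2]=30
step 6: P1: load  L1  ⟶  IS  (L1)  txn=∅  M[L1]=30
step 7: P1: load  L1  ⟶  IS  (L1)  txn=∅  M[L1]=30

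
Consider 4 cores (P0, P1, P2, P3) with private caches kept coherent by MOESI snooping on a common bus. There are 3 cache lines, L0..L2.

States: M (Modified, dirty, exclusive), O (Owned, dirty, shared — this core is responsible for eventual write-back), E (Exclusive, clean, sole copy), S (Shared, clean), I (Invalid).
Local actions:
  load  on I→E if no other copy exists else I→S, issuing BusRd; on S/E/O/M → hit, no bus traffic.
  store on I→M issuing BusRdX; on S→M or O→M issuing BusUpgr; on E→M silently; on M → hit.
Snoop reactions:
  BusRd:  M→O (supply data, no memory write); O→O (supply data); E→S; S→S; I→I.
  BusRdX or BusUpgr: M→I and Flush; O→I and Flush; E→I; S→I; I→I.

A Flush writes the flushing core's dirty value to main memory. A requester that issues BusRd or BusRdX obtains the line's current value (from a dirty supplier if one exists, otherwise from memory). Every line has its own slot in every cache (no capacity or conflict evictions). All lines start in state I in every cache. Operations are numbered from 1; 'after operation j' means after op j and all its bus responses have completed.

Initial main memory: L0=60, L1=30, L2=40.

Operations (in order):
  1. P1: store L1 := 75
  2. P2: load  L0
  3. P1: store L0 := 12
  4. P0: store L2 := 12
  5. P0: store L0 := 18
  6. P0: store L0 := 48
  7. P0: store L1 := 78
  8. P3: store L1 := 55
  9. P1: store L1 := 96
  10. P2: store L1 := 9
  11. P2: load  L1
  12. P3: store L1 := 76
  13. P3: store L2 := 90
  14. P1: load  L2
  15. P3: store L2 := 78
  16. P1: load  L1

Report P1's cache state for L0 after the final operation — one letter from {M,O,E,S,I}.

state = I

1. P1: store L1 := 75  bus=[BusRdX]  L1: P0=I P1=M P2=I P3=I  mem[L1]=30
2. P2: load  L0  bus=[BusRd]  L0: P0=I P1=I P2=E P3=I  mem[L0]=60
3. P1: store L0 := 12  bus=[BusRdX]  L0: P0=I P1=M P2=I P3=I  mem[L0]=60
4. P0: store L2 := 12  bus=[BusRdX]  L2: P0=M P1=I P2=I P3=I  mem[L2]=40
5. P0: store L0 := 18  bus=[BusRdX,Flush]  L0: P0=M P1=I P2=I P3=I  mem[L0]=12
6. P0: store L0 := 48  bus=[-]  L0: P0=M P1=I P2=I P3=I  mem[L0]=12
7. P0: store L1 := 78  bus=[BusRdX,Flush]  L1: P0=M P1=I P2=I P3=I  mem[L1]=75
8. P3: store L1 := 55  bus=[BusRdX,Flush]  L1: P0=I P1=I P2=I P3=M  mem[L1]=78
9. P1: store L1 := 96  bus=[BusRdX,Flush]  L1: P0=I P1=M P2=I P3=I  mem[L1]=55
10. P2: store L1 := 9  bus=[BusRdX,Flush]  L1: P0=I P1=I P2=M P3=I  mem[L1]=96
11. P2: load  L1  bus=[-]  L1: P0=I P1=I P2=M P3=I  mem[L1]=96
12. P3: store L1 := 76  bus=[BusRdX,Flush]  L1: P0=I P1=I P2=I P3=M  mem[L1]=9
13. P3: store L2 := 90  bus=[BusRdX,Flush]  L2: P0=I P1=I P2=I P3=M  mem[L2]=12
14. P1: load  L2  bus=[BusRd]  L2: P0=I P1=S P2=I P3=O  mem[L2]=12
15. P3: store L2 := 78  bus=[BusUpgr]  L2: P0=I P1=I P2=I P3=M  mem[L2]=12
16. P1: load  L1  bus=[BusRd]  L1: P0=I P1=S P2=I P3=O  mem[L1]=9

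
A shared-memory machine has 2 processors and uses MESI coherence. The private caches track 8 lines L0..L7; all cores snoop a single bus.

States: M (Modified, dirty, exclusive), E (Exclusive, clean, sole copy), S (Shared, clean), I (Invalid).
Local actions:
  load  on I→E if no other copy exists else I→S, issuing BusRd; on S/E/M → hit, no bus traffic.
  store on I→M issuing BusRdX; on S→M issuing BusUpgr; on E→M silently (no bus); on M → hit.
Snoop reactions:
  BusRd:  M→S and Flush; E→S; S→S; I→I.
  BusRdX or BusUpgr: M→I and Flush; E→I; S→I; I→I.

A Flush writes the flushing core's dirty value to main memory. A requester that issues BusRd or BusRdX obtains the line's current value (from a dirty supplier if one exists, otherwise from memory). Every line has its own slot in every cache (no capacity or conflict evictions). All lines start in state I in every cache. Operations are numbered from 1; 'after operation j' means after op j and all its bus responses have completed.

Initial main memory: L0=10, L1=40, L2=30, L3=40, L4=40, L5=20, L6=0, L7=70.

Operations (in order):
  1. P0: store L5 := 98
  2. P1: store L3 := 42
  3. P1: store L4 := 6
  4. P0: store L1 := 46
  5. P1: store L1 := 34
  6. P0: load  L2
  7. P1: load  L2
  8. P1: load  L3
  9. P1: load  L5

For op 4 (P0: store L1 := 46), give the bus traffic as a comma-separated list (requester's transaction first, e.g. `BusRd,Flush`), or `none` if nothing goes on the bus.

step 1: P0: store L5 := 98  ⟶  MI  (L5)  txn=BusRdX  M[L5]=20
step 2: P1: store L3 := 42  ⟶  IM  (L3)  txn=BusRdX  M[L3]=40
step 3: P1: store L4 := 6  ⟶  IM  (L4)  txn=BusRdX  M[L4]=40
step 4: P0: store L1 := 46  ⟶  MI  (L1)  txn=BusRdX  M[L1]=40
step 5: P1: store L1 := 34  ⟶  IM  (L1)  txn=BusRdX+Flush  M[L1]=46
step 6: P0: load  L2  ⟶  EI  (L2)  txn=BusRd  M[L2]=30
step 7: P1: load  L2  ⟶  SS  (L2)  txn=BusRd  M[L2]=30
step 8: P1: load  L3  ⟶  IM  (L3)  txn=∅  M[L3]=40
step 9: P1: load  L5  ⟶  SS  (L5)  txn=BusRd+Flush  M[L5]=98

bus = BusRdX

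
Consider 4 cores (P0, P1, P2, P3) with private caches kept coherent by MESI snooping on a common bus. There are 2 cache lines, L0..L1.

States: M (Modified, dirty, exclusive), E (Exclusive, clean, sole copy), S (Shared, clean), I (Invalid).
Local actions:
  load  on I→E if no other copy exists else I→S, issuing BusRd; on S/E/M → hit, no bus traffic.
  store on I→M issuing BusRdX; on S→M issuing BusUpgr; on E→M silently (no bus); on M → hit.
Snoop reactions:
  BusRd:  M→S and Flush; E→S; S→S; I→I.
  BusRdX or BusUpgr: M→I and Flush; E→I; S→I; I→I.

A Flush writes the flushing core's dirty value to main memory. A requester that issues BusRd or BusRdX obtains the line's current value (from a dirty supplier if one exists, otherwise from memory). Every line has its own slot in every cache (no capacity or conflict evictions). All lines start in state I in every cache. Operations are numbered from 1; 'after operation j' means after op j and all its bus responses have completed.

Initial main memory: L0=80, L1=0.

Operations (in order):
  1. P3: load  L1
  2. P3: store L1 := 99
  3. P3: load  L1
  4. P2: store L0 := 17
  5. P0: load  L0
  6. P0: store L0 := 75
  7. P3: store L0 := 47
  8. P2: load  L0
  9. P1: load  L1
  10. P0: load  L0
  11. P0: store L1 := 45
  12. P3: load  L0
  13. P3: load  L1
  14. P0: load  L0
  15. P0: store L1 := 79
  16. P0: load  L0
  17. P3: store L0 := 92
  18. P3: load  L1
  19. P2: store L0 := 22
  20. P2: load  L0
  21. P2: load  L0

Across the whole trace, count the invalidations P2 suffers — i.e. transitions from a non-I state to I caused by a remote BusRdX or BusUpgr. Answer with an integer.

1. P3: load  L1  bus=[BusRd]  L1: P0=I P1=I P2=I P3=E  mem[L1]=0
2. P3: store L1 := 99  bus=[-]  L1: P0=I P1=I P2=I P3=M  mem[L1]=0
3. P3: load  L1  bus=[-]  L1: P0=I P1=I P2=I P3=M  mem[L1]=0
4. P2: store L0 := 17  bus=[BusRdX]  L0: P0=I P1=I P2=M P3=I  mem[L0]=80
5. P0: load  L0  bus=[BusRd,Flush]  L0: P0=S P1=I P2=S P3=I  mem[L0]=17
6. P0: store L0 := 75  bus=[BusUpgr]  L0: P0=M P1=I P2=I P3=I  mem[L0]=17
7. P3: store L0 := 47  bus=[BusRdX,Flush]  L0: P0=I P1=I P2=I P3=M  mem[L0]=75
8. P2: load  L0  bus=[BusRd,Flush]  L0: P0=I P1=I P2=S P3=S  mem[L0]=47
9. P1: load  L1  bus=[BusRd,Flush]  L1: P0=I P1=S P2=I P3=S  mem[L1]=99
10. P0: load  L0  bus=[BusRd]  L0: P0=S P1=I P2=S P3=S  mem[L0]=47
11. P0: store L1 := 45  bus=[BusRdX]  L1: P0=M P1=I P2=I P3=I  mem[L1]=99
12. P3: load  L0  bus=[-]  L0: P0=S P1=I P2=S P3=S  mem[L0]=47
13. P3: load  L1  bus=[BusRd,Flush]  L1: P0=S P1=I P2=I P3=S  mem[L1]=45
14. P0: load  L0  bus=[-]  L0: P0=S P1=I P2=S P3=S  mem[L0]=47
15. P0: store L1 := 79  bus=[BusUpgr]  L1: P0=M P1=I P2=I P3=I  mem[L1]=45
16. P0: load  L0  bus=[-]  L0: P0=S P1=I P2=S P3=S  mem[L0]=47
17. P3: store L0 := 92  bus=[BusUpgr]  L0: P0=I P1=I P2=I P3=M  mem[L0]=47
18. P3: load  L1  bus=[BusRd,Flush]  L1: P0=S P1=I P2=I P3=S  mem[L1]=79
19. P2: store L0 := 22  bus=[BusRdX,Flush]  L0: P0=I P1=I P2=M P3=I  mem[L0]=92
20. P2: load  L0  bus=[-]  L0: P0=I P1=I P2=M P3=I  mem[L0]=92
21. P2: load  L0  bus=[-]  L0: P0=I P1=I P2=M P3=I  mem[L0]=92

invalidations = 2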